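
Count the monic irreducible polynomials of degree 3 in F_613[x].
There are 76781928 monic irreducible polynomials of degree 3 over F_613

Each element of F_{613^3} that lies in no proper subfield is a root of exactly one monic irreducible of degree 3 over F_613, and each such polynomial has 3 distinct roots in F_{613^3}. By Möbius inversion the count is N_613(3) = (1/3) Σ_{d|3} μ(3/d) · 613^d = (1/3)(μ(3)·613^1 + μ(1)·613^3) = 230345784/3 = 76781928.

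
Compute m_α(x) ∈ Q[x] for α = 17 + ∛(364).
m_α(x) = x^3 - 51x^2 + 867x - 5277

Set β = α - 17 = ∛(364), so β^3 = 364. Then (α - 17)^3 - 364 = 0, i.e. α is a root of g(x) = (x - 17)^3 - 364 = x^3 - 51x^2 + 867x - 5277. Since g(x) = h(x - 17) where h(x) = x^3 - 364, and h is irreducible over Q (because 364 is not a perfect cube, so h has no rational root, and a monic cubic with no rational root is irreducible), g is also irreducible (irreducibility is preserved under the substitution x → x - 17). Hence m_α(x) = x^3 - 51x^2 + 867x - 5277.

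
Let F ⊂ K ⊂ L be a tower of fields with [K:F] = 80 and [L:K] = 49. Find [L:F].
[L:F] = 3920

The tower law says that for any tower of field extensions F ⊂ K ⊂ L with finite degrees, [L:F] = [L:K] · [K:F]. Here this gives [L:F] = 49 · 80 = 3920.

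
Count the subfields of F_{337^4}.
F_{337^4} has 3 subfields

The subfields of F_{p^n} are exactly the fields F_{p^d} for d | n (each is the fixed field of the unique index-d subgroup of Gal(F_{p^n}/F_p) ≅ Z/nZ). The divisors of n = 4 are {1, 2, 4}, giving 3 subfields: F_{337^1}, F_{337^2}, F_{337^4}.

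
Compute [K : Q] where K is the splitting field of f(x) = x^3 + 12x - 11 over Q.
[K : Q] = 6

By the rational root test, any rational root of the monic integer polynomial f(x) = x^3 + 12x - 11 must be an integer dividing the constant term -11, i.e. one of ±{1, 11}. Evaluating: f(1) = 2, f(-1) = -24, f(11) = 1452, f(-11) = -1474; none is 0, so f has no rational root and is therefore irreducible over Q (a cubic with no linear factor over a field is irreducible). For an irreducible cubic, the Galois group is A_3 or S_3 according as the discriminant disc(f) = -4a^3 - 27b^2 = -4·(12)^3 - 27·(-11)^2 = -10179 is or is not a square in Q. Here disc(f) = -10179 is not a perfect square in Q, so the Galois group of f over Q is not contained in A_3 and must be all of S_3. The splitting field has degree |S_3| = 6 over Q, so [K : Q] = 6.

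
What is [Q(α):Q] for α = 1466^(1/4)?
[Q(α):Q] = 4

α is a root of x^4 - 1466. By Eisenstein's criterion at the prime p = 2 (which divides the constant term 1466 but p^2 = 4 does not, since 1466 is squarefree), x^4 - 1466 is irreducible over Q. Hence [Q(α):Q] = 4.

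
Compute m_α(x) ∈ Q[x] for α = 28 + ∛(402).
m_α(x) = x^3 - 84x^2 + 2352x - 22354

Set β = α - 28 = ∛(402), so β^3 = 402. Then (α - 28)^3 - 402 = 0, i.e. α is a root of g(x) = (x - 28)^3 - 402 = x^3 - 84x^2 + 2352x - 22354. Since g(x) = h(x - 28) where h(x) = x^3 - 402, and h is irreducible over Q (because 402 is not a perfect cube, so h has no rational root, and a monic cubic with no rational root is irreducible), g is also irreducible (irreducibility is preserved under the substitution x → x - 28). Hence m_α(x) = x^3 - 84x^2 + 2352x - 22354.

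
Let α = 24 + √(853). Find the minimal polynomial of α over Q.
m_α(x) = x^2 - 48x - 277

From α - 24 = √(853), squaring gives (α - 24)^2 = 853, i.e. α^2 - 48α + 576 = 853, so α^2 - 48α - 277 = 0. The discriminant of x^2 - 48x - 277 is (-48)^2 - 4·(-277) = 2304 + 1108 = 3412, and 4·(853) is not a perfect square in Q since 853 is squarefree and ≠ 1. Hence x^2 - 48x - 277 is irreducible over Q and is the minimal polynomial of α.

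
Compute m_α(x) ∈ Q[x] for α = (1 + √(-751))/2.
m_α(x) = x^2 - x + 188

From 2α - 1 = √(-751), squaring gives (2α - 1)^2 = -751, i.e. 4α^2 - 4α + 1 = -751, so α^2 - α + (1 + 751)/4 = 0. Since -751 ≡ 1 (mod 4), (1 + 751)/4 = 188 ∈ Z. The polynomial x^2 - x + 188 has discriminant 1 - 4·(188) = -751, which is not a perfect square in Q (d = -751 is squarefree and ≠ 1), so x^2 - x + 188 is irreducible over Q. It is the minimal polynomial of α.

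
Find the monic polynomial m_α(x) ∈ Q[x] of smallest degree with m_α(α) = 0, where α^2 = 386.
m_α(x) = x^2 - 386

α satisfies α^2 - 386 = 0, so x^2 - 386 annihilates α. Since d = 386 is squarefree and ≠ 1, it is not a perfect square in Q, so x^2 - 386 has no rational root and is therefore irreducible over Q (a degree-2 polynomial over a field is irreducible iff it has no root). Hence m_α(x) = x^2 - 386.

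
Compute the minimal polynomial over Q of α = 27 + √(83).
m_α(x) = x^2 - 54x + 646

From α - 27 = √(83), squaring gives (α - 27)^2 = 83, i.e. α^2 - 54α + 729 = 83, so α^2 - 54α + 646 = 0. The discriminant of x^2 - 54x + 646 is (-54)^2 - 4·(646) = 2916 - 2584 = 332, and 4·(83) is not a perfect square in Q since 83 is squarefree and ≠ 1. Hence x^2 - 54x + 646 is irreducible over Q and is the minimal polynomial of α.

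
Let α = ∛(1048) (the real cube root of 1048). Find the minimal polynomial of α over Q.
m_α(x) = x^3 - 1048

α satisfies α^3 = 1048, so x^3 - 1048 annihilates α. By the rational root test, a rational root p/q (in lowest terms) of x^3 - 1048 would satisfy p^3 = 1048 q^3, forcing q = 1 and p^3 = 1048; but 1048 is not a perfect cube, contradiction. A monic cubic over Q with no rational root is irreducible (any nontrivial factorization would include a linear factor). Hence x^3 - 1048 is the minimal polynomial of α, and in particular [Q(α):Q] = 3.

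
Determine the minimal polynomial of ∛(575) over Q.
m_α(x) = x^3 - 575

α satisfies α^3 = 575, so x^3 - 575 annihilates α. By the rational root test, a rational root p/q (in lowest terms) of x^3 - 575 would satisfy p^3 = 575 q^3, forcing q = 1 and p^3 = 575; but 575 is not a perfect cube, contradiction. A monic cubic over Q with no rational root is irreducible (any nontrivial factorization would include a linear factor). Hence x^3 - 575 is the minimal polynomial of α, and in particular [Q(α):Q] = 3.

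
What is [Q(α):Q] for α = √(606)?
[Q(α):Q] = 2

[Q(α):Q] equals the degree of the minimal polynomial of α. Here α^2 = 606 and x^2 - 606 is irreducible (d = 606 is squarefree, ≠ 1, hence not a square), so deg(m_α) = 2. Thus [Q(α):Q] = 2.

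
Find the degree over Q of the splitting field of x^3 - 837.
[K : Q] = 6

The roots of x^3 - 837 are ∛837, ω∛837, ω^2∛837 where ω = e^(2πi/3) is a primitive cube root of unity, so K = Q(∛837, ω). Now [Q(∛837):Q] = 3 (since 837 is not a perfect cube, x^3 - 837 is irreducible) and [Q(ω):Q] = 2. Both 2 and 3 divide [K:Q], and [K:Q] ≤ 3·2 = 6, so [K:Q] = 6. (Equivalently: Q(∛837) ⊂ R but ω ∉ R, so [K : Q(∛837)] = 2.)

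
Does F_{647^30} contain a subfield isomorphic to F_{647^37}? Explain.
No: F_{647^37} is not a subfield of F_{647^30}

F_{p^m} embeds in F_{p^n} iff m | n. Here 37 ∤ 30 (since 30 = 0·37 + 30 with remainder 30 ≠ 0), so F_{647^37} is not a subfield of F_{647^30}. Equivalently: if it were, the tower law would give 37 = [F_{647^37}:F_647] dividing [F_{647^30}:F_647] = 30, contradiction.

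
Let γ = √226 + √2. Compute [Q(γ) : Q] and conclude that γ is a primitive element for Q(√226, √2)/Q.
[Q(γ) : Q] = 4 (equivalently, Q(γ) = Q(√226, √2))

Obviously Q(γ) ⊆ Q(√226, √2), and [Q(√226, √2):Q] = 4 (since 226, 2 are distinct squarefree integers > 1 with 452 not a perfect square). To show equality we compute the minimal polynomial of γ. From γ = √226 + √2: γ^2 = 226 + 2√(452) + 2 = 228 + 2√(452), so γ^2 - 228 = 2√(452); squaring, (γ^2 - 228)^2 = 4·452, i.e. γ^4 - 456γ^2 + 51984 - 1808 = 0, i.e. γ^4 - 456γ^2 + 50176 = 0. So γ is a root of x^4 - 456x^2 + 50176. This polynomial is irreducible over Q: it has no rational root (each ±√226 ± √2 is irrational), and any factorization into two quadratics over Q would force √(452) ∈ Q (pairing opposite roots) or √226, √2 ∈ Q (other pairings), all impossible. Hence [Q(γ):Q] = 4 = [Q(√226, √2):Q], so Q(γ) = Q(√226, √2).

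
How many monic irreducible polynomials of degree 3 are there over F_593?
There are 69509088 monic irreducible polynomials of degree 3 over F_593

Each element of F_{593^3} that lies in no proper subfield is a root of exactly one monic irreducible of degree 3 over F_593, and each such polynomial has 3 distinct roots in F_{593^3}. By Möbius inversion the count is N_593(3) = (1/3) Σ_{d|3} μ(3/d) · 593^d = (1/3)(μ(3)·593^1 + μ(1)·593^3) = 208527264/3 = 69509088.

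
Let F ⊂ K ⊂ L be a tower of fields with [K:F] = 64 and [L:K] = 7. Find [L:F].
[L:F] = 448

The tower law says that for any tower of field extensions F ⊂ K ⊂ L with finite degrees, [L:F] = [L:K] · [K:F]. Here this gives [L:F] = 7 · 64 = 448.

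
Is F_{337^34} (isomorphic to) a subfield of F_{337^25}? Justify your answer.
No: F_{337^34} is not a subfield of F_{337^25}

F_{p^m} embeds in F_{p^n} iff m | n. Here 34 ∤ 25 (since 25 = 0·34 + 25 with remainder 25 ≠ 0), so F_{337^34} is not a subfield of F_{337^25}. Equivalently: if it were, the tower law would give 34 = [F_{337^34}:F_337] dividing [F_{337^25}:F_337] = 25, contradiction.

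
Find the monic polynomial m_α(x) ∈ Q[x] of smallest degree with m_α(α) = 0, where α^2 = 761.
m_α(x) = x^2 - 761

α satisfies α^2 - 761 = 0, so x^2 - 761 annihilates α. Since d = 761 is squarefree and ≠ 1, it is not a perfect square in Q, so x^2 - 761 has no rational root and is therefore irreducible over Q (a degree-2 polynomial over a field is irreducible iff it has no root). Hence m_α(x) = x^2 - 761.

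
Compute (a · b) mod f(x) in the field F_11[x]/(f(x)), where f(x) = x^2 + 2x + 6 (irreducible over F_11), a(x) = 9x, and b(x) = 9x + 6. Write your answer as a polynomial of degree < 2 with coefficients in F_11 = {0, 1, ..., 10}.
a · b ≡ 2x + 9 (mod f(x))

Multiply in F_11[x]: a(x)·b(x) = (9x)·(9x + 6) = 4x^2 + 10x. This has degree ≥ 2, so divide by f(x) over F_11: 4x^2 + 10x = (4)·(x^2 + 2x + 6) + (2x + 9). Hence a·b ≡ 2x + 9 (mod f). (F_11[x]/(f) is a field with 11^2 = 121 elements since f is irreducible of degree 2.)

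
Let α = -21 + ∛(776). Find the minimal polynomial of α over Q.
m_α(x) = x^3 + 63x^2 + 1323x + 8485

Set β = α + 21 = ∛(776), so β^3 = 776. Then (α + 21)^3 - 776 = 0, i.e. α is a root of g(x) = (x + 21)^3 - 776 = x^3 + 63x^2 + 1323x + 8485. Since g(x) = h(x + 21) where h(x) = x^3 - 776, and h is irreducible over Q (because 776 is not a perfect cube, so h has no rational root, and a monic cubic with no rational root is irreducible), g is also irreducible (irreducibility is preserved under the substitution x → x + 21). Hence m_α(x) = x^3 + 63x^2 + 1323x + 8485.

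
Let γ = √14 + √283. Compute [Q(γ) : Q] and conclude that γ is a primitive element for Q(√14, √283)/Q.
[Q(γ) : Q] = 4 (equivalently, Q(γ) = Q(√14, √283))

Obviously Q(γ) ⊆ Q(√14, √283), and [Q(√14, √283):Q] = 4 (since 14, 283 are distinct squarefree integers > 1 with 3962 not a perfect square). To show equality we compute the minimal polynomial of γ. From γ = √14 + √283: γ^2 = 14 + 2√(3962) + 283 = 297 + 2√(3962), so γ^2 - 297 = 2√(3962); squaring, (γ^2 - 297)^2 = 4·3962, i.e. γ^4 - 594γ^2 + 88209 - 15848 = 0, i.e. γ^4 - 594γ^2 + 72361 = 0. So γ is a root of x^4 - 594x^2 + 72361. This polynomial is irreducible over Q: it has no rational root (each ±√14 ± √283 is irrational), and any factorization into two quadratics over Q would force √(3962) ∈ Q (pairing opposite roots) or √14, √283 ∈ Q (other pairings), all impossible. Hence [Q(γ):Q] = 4 = [Q(√14, √283):Q], so Q(γ) = Q(√14, √283).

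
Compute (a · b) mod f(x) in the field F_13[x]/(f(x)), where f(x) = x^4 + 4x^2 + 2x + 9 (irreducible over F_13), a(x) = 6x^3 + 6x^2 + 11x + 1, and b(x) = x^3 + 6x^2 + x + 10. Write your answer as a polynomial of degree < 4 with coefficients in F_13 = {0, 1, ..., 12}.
a · b ≡ 5x^3 + 5x^2 + 9 (mod f(x))

Multiply in F_13[x]: a(x)·b(x) = (6x^3 + 6x^2 + 11x + 1)·(x^3 + 6x^2 + x + 10) = 6x^6 + 3x^5 + x^4 + 3x^3 + 12x^2 + 7x + 10. This has degree ≥ 4, so divide by f(x) over F_13: 6x^6 + 3x^5 + x^4 + 3x^3 + 12x^2 + 7x + 10 = (6x^2 + 3x + 3)·(x^4 + 4x^2 + 2x + 9) + (5x^3 + 5x^2 + 9). Hence a·b ≡ 5x^3 + 5x^2 + 9 (mod f). (F_13[x]/(f) is a field with 13^4 = 28561 elements since f is irreducible of degree 4.)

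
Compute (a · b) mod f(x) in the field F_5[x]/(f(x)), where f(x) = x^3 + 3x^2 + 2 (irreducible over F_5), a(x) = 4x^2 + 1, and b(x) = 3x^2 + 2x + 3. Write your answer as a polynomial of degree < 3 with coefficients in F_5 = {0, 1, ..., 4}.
a · b ≡ 4x^2 + 3x + 4 (mod f(x))

Multiply in F_5[x]: a(x)·b(x) = (4x^2 + 1)·(3x^2 + 2x + 3) = 2x^4 + 3x^3 + 2x + 3. This has degree ≥ 3, so divide by f(x) over F_5: 2x^4 + 3x^3 + 2x + 3 = (2x + 2)·(x^3 + 3x^2 + 2) + (4x^2 + 3x + 4). Hence a·b ≡ 4x^2 + 3x + 4 (mod f). (F_5[x]/(f) is a field with 5^3 = 125 elements since f is irreducible of degree 3.)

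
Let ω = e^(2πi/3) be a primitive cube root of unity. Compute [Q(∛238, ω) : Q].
[Q(∛238, ω) : Q] = 6

[Q(∛238):Q] = 3 (min poly x^3 - 238, irreducible since 238 is not a perfect cube). [Q(ω):Q] = 2 (min poly x^2 + x + 1). Since Q(∛238) ⊂ R and ω ∉ R, we have ω ∉ Q(∛238), so x^2 + x + 1 remains irreducible over Q(∛238) and [Q(∛238, ω) : Q(∛238)] = 2. By the tower law, [Q(∛238, ω) : Q] = 3 · 2 = 6. (In fact Q(∛238, ω) is the splitting field of x^3 - 238 over Q.)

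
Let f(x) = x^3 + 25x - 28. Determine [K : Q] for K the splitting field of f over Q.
[K : Q] = 6

By the rational root test, any rational root of the monic integer polynomial f(x) = x^3 + 25x - 28 must be an integer dividing the constant term -28, i.e. one of ±{1, 2, 4, 7, 14, 28}. Evaluating: f(1) = -2, f(-1) = -54, f(2) = 30, f(-2) = -86, f(4) = 136, f(-4) = -192, f(7) = 490, f(-7) = -546, f(14) = 3066, f(-14) = -3122, f(28) = 22624, f(-28) = -22680; none is 0, so f has no rational root and is therefore irreducible over Q (a cubic with no linear factor over a field is irreducible). For an irreducible cubic, the Galois group is A_3 or S_3 according as the discriminant disc(f) = -4a^3 - 27b^2 = -4·(25)^3 - 27·(-28)^2 = -83668 is or is not a square in Q. Here disc(f) = -83668 is not a perfect square in Q, so the Galois group of f over Q is not contained in A_3 and must be all of S_3. The splitting field has degree |S_3| = 6 over Q, so [K : Q] = 6.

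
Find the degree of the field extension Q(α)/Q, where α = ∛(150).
[Q(α):Q] = 3

The minimal polynomial of α is x^3 - 150, irreducible over Q since 150 is not a perfect cube (so x^3 - 150 has no rational root). Hence [Q(α):Q] = deg(m_α) = 3.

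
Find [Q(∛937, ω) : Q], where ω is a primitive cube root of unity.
[Q(∛937, ω) : Q] = 6

[Q(∛937):Q] = 3 (min poly x^3 - 937, irreducible since 937 is not a perfect cube). [Q(ω):Q] = 2 (min poly x^2 + x + 1). Since Q(∛937) ⊂ R and ω ∉ R, we have ω ∉ Q(∛937), so x^2 + x + 1 remains irreducible over Q(∛937) and [Q(∛937, ω) : Q(∛937)] = 2. By the tower law, [Q(∛937, ω) : Q] = 3 · 2 = 6. (In fact Q(∛937, ω) is the splitting field of x^3 - 937 over Q.)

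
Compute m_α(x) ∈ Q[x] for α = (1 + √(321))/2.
m_α(x) = x^2 - x - 80

From 2α - 1 = √(321), squaring gives (2α - 1)^2 = 321, i.e. 4α^2 - 4α + 1 = 321, so α^2 - α + (1 - 321)/4 = 0. Since 321 ≡ 1 (mod 4), (1 - 321)/4 = -80 ∈ Z. The polynomial x^2 - x - 80 has discriminant 1 - 4·(-80) = 321, which is not a perfect square in Q (d = 321 is squarefree and ≠ 1), so x^2 - x - 80 is irreducible over Q. It is the minimal polynomial of α.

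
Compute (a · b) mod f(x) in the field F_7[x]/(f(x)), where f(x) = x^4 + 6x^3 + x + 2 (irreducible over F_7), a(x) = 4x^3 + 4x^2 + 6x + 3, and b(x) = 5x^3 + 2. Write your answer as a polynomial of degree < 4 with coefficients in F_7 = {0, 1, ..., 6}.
a · b ≡ 3x^3 + 5x^2 + 2x + 6 (mod f(x))

Multiply in F_7[x]: a(x)·b(x) = (4x^3 + 4x^2 + 6x + 3)·(5x^3 + 2) = 6x^6 + 6x^5 + 2x^4 + 2x^3 + x^2 + 5x + 6. This has degree ≥ 4, so divide by f(x) over F_7: 6x^6 + 6x^5 + 2x^4 + 2x^3 + x^2 + 5x + 6 = (6x^2 + 5x)·(x^4 + 6x^3 + x + 2) + (3x^3 + 5x^2 + 2x + 6). Hence a·b ≡ 3x^3 + 5x^2 + 2x + 6 (mod f). (F_7[x]/(f) is a field with 7^4 = 2401 elements since f is irreducible of degree 4.)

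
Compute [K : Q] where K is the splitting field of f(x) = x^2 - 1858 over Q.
[K : Q] = 2

f(x) = x^2 - 1858 factors as (x - √1858)(x + √1858). The splitting field is K = Q(√1858). Since 1858 is squarefree and > 1, it is not a perfect square, so x^2 - 1858 is irreducible over Q and [Q(√1858) : Q] = 2. Hence [K : Q] = 2.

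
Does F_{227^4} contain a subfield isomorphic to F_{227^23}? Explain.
No: F_{227^23} is not a subfield of F_{227^4}

F_{p^m} embeds in F_{p^n} iff m | n. Here 23 ∤ 4 (since 4 = 0·23 + 4 with remainder 4 ≠ 0), so F_{227^23} is not a subfield of F_{227^4}. Equivalently: if it were, the tower law would give 23 = [F_{227^23}:F_227] dividing [F_{227^4}:F_227] = 4, contradiction.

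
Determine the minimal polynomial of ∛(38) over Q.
m_α(x) = x^3 - 38

α satisfies α^3 = 38, so x^3 - 38 annihilates α. By the rational root test, a rational root p/q (in lowest terms) of x^3 - 38 would satisfy p^3 = 38 q^3, forcing q = 1 and p^3 = 38; but 38 is not a perfect cube, contradiction. A monic cubic over Q with no rational root is irreducible (any nontrivial factorization would include a linear factor). Hence x^3 - 38 is the minimal polynomial of α, and in particular [Q(α):Q] = 3.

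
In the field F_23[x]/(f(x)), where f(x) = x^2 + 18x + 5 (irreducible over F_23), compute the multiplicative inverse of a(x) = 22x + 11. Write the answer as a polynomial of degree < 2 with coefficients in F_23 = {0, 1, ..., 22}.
a(x)^(-1) ≡ 12x + 3 (mod f(x))

Since f is irreducible over F_23, F_23[x]/(f) is a field and a(x) ≠ 0 has an inverse. Apply the extended Euclidean algorithm to f(x) and a(x) in F_23[x]: f(x) = (22x + 17)·a(x) + (2). The last nonzero remainder is the constant 2 = gcd(f, a) in F_23. Back-substituting through the division chain expresses 2 = s(x)·a(x) + t(x)·f(x) with s(x) ≡ x + 6 (mod f), so (x + 6)·a(x) ≡ 2 (mod f). Multiplying by 2^(-1) ≡ 12 in F_23 gives a(x)^(-1) ≡ 12·(x + 6) ≡ 12x + 3 (mod f). Check: (22x + 11)·(12x + 3) = 11x^2 + 14x + 10 ≡ 1 (mod x^2 + 18x + 5).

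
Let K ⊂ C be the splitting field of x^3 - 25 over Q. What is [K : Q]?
[K : Q] = 6

The roots of x^3 - 25 are ∛25, ω∛25, ω^2∛25 where ω = e^(2πi/3) is a primitive cube root of unity, so K = Q(∛25, ω). Now [Q(∛25):Q] = 3 (since 25 is not a perfect cube, x^3 - 25 is irreducible) and [Q(ω):Q] = 2. Both 2 and 3 divide [K:Q], and [K:Q] ≤ 3·2 = 6, so [K:Q] = 6. (Equivalently: Q(∛25) ⊂ R but ω ∉ R, so [K : Q(∛25)] = 2.)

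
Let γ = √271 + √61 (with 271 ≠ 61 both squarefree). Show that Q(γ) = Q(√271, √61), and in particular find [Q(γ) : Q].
[Q(γ) : Q] = 4 (equivalently, Q(γ) = Q(√271, √61))

Obviously Q(γ) ⊆ Q(√271, √61), and [Q(√271, √61):Q] = 4 (since 271, 61 are distinct squarefree integers > 1 with 16531 not a perfect square). To show equality we compute the minimal polynomial of γ. From γ = √271 + √61: γ^2 = 271 + 2√(16531) + 61 = 332 + 2√(16531), so γ^2 - 332 = 2√(16531); squaring, (γ^2 - 332)^2 = 4·16531, i.e. γ^4 - 664γ^2 + 110224 - 66124 = 0, i.e. γ^4 - 664γ^2 + 44100 = 0. So γ is a root of x^4 - 664x^2 + 44100. This polynomial is irreducible over Q: it has no rational root (each ±√271 ± √61 is irrational), and any factorization into two quadratics over Q would force √(16531) ∈ Q (pairing opposite roots) or √271, √61 ∈ Q (other pairings), all impossible. Hence [Q(γ):Q] = 4 = [Q(√271, √61):Q], so Q(γ) = Q(√271, √61).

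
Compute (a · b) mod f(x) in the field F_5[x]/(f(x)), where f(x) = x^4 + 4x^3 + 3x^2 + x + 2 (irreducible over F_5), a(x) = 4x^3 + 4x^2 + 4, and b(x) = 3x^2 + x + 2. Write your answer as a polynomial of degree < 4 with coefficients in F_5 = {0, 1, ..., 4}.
a · b ≡ 4x^3 + 4x^2 + 2x + 2 (mod f(x))

Multiply in F_5[x]: a(x)·b(x) = (4x^3 + 4x^2 + 4)·(3x^2 + x + 2) = 2x^5 + x^4 + 2x^3 + 4x + 3. This has degree ≥ 4, so divide by f(x) over F_5: 2x^5 + x^4 + 2x^3 + 4x + 3 = (2x + 3)·(x^4 + 4x^3 + 3x^2 + x + 2) + (4x^3 + 4x^2 + 2x + 2). Hence a·b ≡ 4x^3 + 4x^2 + 2x + 2 (mod f). (F_5[x]/(f) is a field with 5^4 = 625 elements since f is irreducible of degree 4.)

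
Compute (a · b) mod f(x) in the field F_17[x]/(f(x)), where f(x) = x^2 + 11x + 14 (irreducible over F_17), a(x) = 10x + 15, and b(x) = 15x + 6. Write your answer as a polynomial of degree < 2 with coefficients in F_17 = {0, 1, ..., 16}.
a · b ≡ 12x + 13 (mod f(x))

Multiply in F_17[x]: a(x)·b(x) = (10x + 15)·(15x + 6) = 14x^2 + 13x + 5. This has degree ≥ 2, so divide by f(x) over F_17: 14x^2 + 13x + 5 = (14)·(x^2 + 11x + 14) + (12x + 13). Hence a·b ≡ 12x + 13 (mod f). (F_17[x]/(f) is a field with 17^2 = 289 elements since f is irreducible of degree 2.)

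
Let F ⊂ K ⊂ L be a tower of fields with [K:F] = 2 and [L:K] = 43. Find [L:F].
[L:F] = 86

The tower law says that for any tower of field extensions F ⊂ K ⊂ L with finite degrees, [L:F] = [L:K] · [K:F]. Here this gives [L:F] = 43 · 2 = 86.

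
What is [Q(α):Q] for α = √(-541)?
[Q(α):Q] = 2

[Q(α):Q] equals the degree of the minimal polynomial of α. Here α^2 = -541 and x^2 + 541 is irreducible (d = -541 is squarefree, ≠ 1, hence not a square), so deg(m_α) = 2. Thus [Q(α):Q] = 2.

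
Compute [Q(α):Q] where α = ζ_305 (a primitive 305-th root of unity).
[Q(α):Q] = 240

The minimal polynomial of ζ_305 over Q is the 305-th cyclotomic polynomial Φ_305(x), which is irreducible over Q and has degree φ(305) = 240. Hence [Q(α):Q] = φ(305) = 240.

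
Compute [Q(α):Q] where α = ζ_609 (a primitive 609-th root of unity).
[Q(α):Q] = 336

The minimal polynomial of ζ_609 over Q is the 609-th cyclotomic polynomial Φ_609(x), which is irreducible over Q and has degree φ(609) = 336. Hence [Q(α):Q] = φ(609) = 336.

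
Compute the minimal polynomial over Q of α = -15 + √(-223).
m_α(x) = x^2 + 30x + 448

From α + 15 = √(-223), squaring gives (α + 15)^2 = -223, i.e. α^2 + 30α + 225 = -223, so α^2 + 30α + 448 = 0. The discriminant of x^2 + 30x + 448 is (30)^2 - 4·(448) = 900 - 1792 = -892, and 4·(-223) is not a perfect square in Q since -223 is squarefree and ≠ 1. Hence x^2 + 30x + 448 is irreducible over Q and is the minimal polynomial of α.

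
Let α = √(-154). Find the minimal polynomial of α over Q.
m_α(x) = x^2 + 154

α satisfies α^2 + 154 = 0, so x^2 + 154 annihilates α. Since d = -154 is squarefree and ≠ 1, it is not a perfect square in Q, so x^2 + 154 has no rational root and is therefore irreducible over Q (a degree-2 polynomial over a field is irreducible iff it has no root). Hence m_α(x) = x^2 + 154.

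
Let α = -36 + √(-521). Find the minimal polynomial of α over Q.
m_α(x) = x^2 + 72x + 1817

From α + 36 = √(-521), squaring gives (α + 36)^2 = -521, i.e. α^2 + 72α + 1296 = -521, so α^2 + 72α + 1817 = 0. The discriminant of x^2 + 72x + 1817 is (72)^2 - 4·(1817) = 5184 - 7268 = -2084, and 4·(-521) is not a perfect square in Q since -521 is squarefree and ≠ 1. Hence x^2 + 72x + 1817 is irreducible over Q and is the minimal polynomial of α.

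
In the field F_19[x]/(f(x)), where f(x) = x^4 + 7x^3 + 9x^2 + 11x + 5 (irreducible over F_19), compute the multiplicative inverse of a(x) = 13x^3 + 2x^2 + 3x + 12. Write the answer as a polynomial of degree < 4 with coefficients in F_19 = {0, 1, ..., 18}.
a(x)^(-1) ≡ 6x^3 + 3x^2 + 9x + 2 (mod f(x))

Since f is irreducible over F_19, F_19[x]/(f) is a field and a(x) ≠ 0 has an inverse. Apply the extended Euclidean algorithm to f(x) and a(x) in F_19[x]: f(x) = (3x + 3)·a(x) + (13x^2 + 4x + 7);  a(x) = (x + 13)·(13x^2 + 4x + 7) + (x + 16);  (13x^2 + 4x + 7) = (13x + 5)·(x + 16) + (3). The last nonzero remainder is the constant 3 = gcd(f, a) in F_19. Back-substituting through the division chain expresses 3 = s(x)·a(x) + t(x)·f(x) with s(x) ≡ 18x^3 + 9x^2 + 8x + 6 (mod f), so (18x^3 + 9x^2 + 8x + 6)·a(x) ≡ 3 (mod f). Multiplying by 3^(-1) ≡ 13 in F_19 gives a(x)^(-1) ≡ 13·(18x^3 + 9x^2 + 8x + 6) ≡ 6x^3 + 3x^2 + 9x + 2 (mod f). Check: (13x^3 + 2x^2 + 3x + 12)·(6x^3 + 3x^2 + 9x + 2) = 2x^6 + 13x^5 + 8x^4 + 11x^3 + 10x^2 + 5 ≡ 1 (mod x^4 + 7x^3 + 9x^2 + 11x + 5).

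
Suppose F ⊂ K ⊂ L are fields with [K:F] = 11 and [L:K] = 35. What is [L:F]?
[L:F] = 385

The tower law says that for any tower of field extensions F ⊂ K ⊂ L with finite degrees, [L:F] = [L:K] · [K:F]. Here this gives [L:F] = 35 · 11 = 385.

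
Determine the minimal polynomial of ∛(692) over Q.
m_α(x) = x^3 - 692

α satisfies α^3 = 692, so x^3 - 692 annihilates α. By the rational root test, a rational root p/q (in lowest terms) of x^3 - 692 would satisfy p^3 = 692 q^3, forcing q = 1 and p^3 = 692; but 692 is not a perfect cube, contradiction. A monic cubic over Q with no rational root is irreducible (any nontrivial factorization would include a linear factor). Hence x^3 - 692 is the minimal polynomial of α, and in particular [Q(α):Q] = 3.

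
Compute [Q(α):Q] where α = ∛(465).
[Q(α):Q] = 3

The minimal polynomial of α is x^3 - 465, irreducible over Q since 465 is not a perfect cube (so x^3 - 465 has no rational root). Hence [Q(α):Q] = deg(m_α) = 3.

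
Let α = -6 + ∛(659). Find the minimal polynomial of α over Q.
m_α(x) = x^3 + 18x^2 + 108x - 443

Set β = α + 6 = ∛(659), so β^3 = 659. Then (α + 6)^3 - 659 = 0, i.e. α is a root of g(x) = (x + 6)^3 - 659 = x^3 + 18x^2 + 108x - 443. Since g(x) = h(x + 6) where h(x) = x^3 - 659, and h is irreducible over Q (because 659 is not a perfect cube, so h has no rational root, and a monic cubic with no rational root is irreducible), g is also irreducible (irreducibility is preserved under the substitution x → x + 6). Hence m_α(x) = x^3 + 18x^2 + 108x - 443.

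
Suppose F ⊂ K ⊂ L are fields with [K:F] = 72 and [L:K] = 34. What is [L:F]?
[L:F] = 2448

The tower law says that for any tower of field extensions F ⊂ K ⊂ L with finite degrees, [L:F] = [L:K] · [K:F]. Here this gives [L:F] = 34 · 72 = 2448.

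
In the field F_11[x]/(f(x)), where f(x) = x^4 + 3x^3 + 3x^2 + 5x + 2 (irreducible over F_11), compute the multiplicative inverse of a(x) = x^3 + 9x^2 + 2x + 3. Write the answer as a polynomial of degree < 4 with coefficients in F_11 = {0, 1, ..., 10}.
a(x)^(-1) ≡ 10x^3 + 8x (mod f(x))

Since f is irreducible over F_11, F_11[x]/(f) is a field and a(x) ≠ 0 has an inverse. Apply the extended Euclidean algorithm to f(x) and a(x) in F_11[x]: f(x) = (x + 5)·a(x) + (3x + 9);  a(x) = (4x^2 + 2x + 2)·(3x + 9) + (7). The last nonzero remainder is the constant 7 = gcd(f, a) in F_11. Back-substituting through the division chain expresses 7 = s(x)·a(x) + t(x)·f(x) with s(x) ≡ 4x^3 + x (mod f), so (4x^3 + x)·a(x) ≡ 7 (mod f). Multiplying by 7^(-1) ≡ 8 in F_11 gives a(x)^(-1) ≡ 8·(4x^3 + x) ≡ 10x^3 + 8x (mod f). Check: (x^3 + 9x^2 + 2x + 3)·(10x^3 + 8x) = 10x^6 + 2x^5 + 6x^4 + 3x^3 + 5x^2 + 2x ≡ 1 (mod x^4 + 3x^3 + 3x^2 + 5x + 2).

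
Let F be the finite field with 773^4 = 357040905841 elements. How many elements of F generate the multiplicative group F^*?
There are φ(357040905840) = 92513304576 primitive elements

F_q^* is cyclic of order q - 1 = 357040905840. A cyclic group of order m has exactly φ(m) generators. Here m = 357040905840 = 2^4 · 3^2 · 5 · 43 · 193 · 59753, so the number of primitive elements is φ(357040905840) = 92513304576.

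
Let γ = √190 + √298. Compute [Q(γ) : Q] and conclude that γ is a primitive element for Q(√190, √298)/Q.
[Q(γ) : Q] = 4 (equivalently, Q(γ) = Q(√190, √298))

Obviously Q(γ) ⊆ Q(√190, √298), and [Q(√190, √298):Q] = 4 (since 190, 298 are distinct squarefree integers > 1 with 56620 not a perfect square). To show equality we compute the minimal polynomial of γ. From γ = √190 + √298: γ^2 = 190 + 2√(56620) + 298 = 488 + 2√(56620), so γ^2 - 488 = 2√(56620); squaring, (γ^2 - 488)^2 = 4·56620, i.e. γ^4 - 976γ^2 + 238144 - 226480 = 0, i.e. γ^4 - 976γ^2 + 11664 = 0. So γ is a root of x^4 - 976x^2 + 11664. This polynomial is irreducible over Q: it has no rational root (each ±√190 ± √298 is irrational), and any factorization into two quadratics over Q would force √(56620) ∈ Q (pairing opposite roots) or √190, √298 ∈ Q (other pairings), all impossible. Hence [Q(γ):Q] = 4 = [Q(√190, √298):Q], so Q(γ) = Q(√190, √298).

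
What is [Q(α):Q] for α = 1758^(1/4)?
[Q(α):Q] = 4

α is a root of x^4 - 1758. By Eisenstein's criterion at the prime p = 2 (which divides the constant term 1758 but p^2 = 4 does not, since 1758 is squarefree), x^4 - 1758 is irreducible over Q. Hence [Q(α):Q] = 4.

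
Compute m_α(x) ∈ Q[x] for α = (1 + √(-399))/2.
m_α(x) = x^2 - x + 100

From 2α - 1 = √(-399), squaring gives (2α - 1)^2 = -399, i.e. 4α^2 - 4α + 1 = -399, so α^2 - α + (1 + 399)/4 = 0. Since -399 ≡ 1 (mod 4), (1 + 399)/4 = 100 ∈ Z. The polynomial x^2 - x + 100 has discriminant 1 - 4·(100) = -399, which is not a perfect square in Q (d = -399 is squarefree and ≠ 1), so x^2 - x + 100 is irreducible over Q. It is the minimal polynomial of α.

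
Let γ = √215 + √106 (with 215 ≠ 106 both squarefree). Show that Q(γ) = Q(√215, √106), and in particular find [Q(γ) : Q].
[Q(γ) : Q] = 4 (equivalently, Q(γ) = Q(√215, √106))

Obviously Q(γ) ⊆ Q(√215, √106), and [Q(√215, √106):Q] = 4 (since 215, 106 are distinct squarefree integers > 1 with 22790 not a perfect square). To show equality we compute the minimal polynomial of γ. From γ = √215 + √106: γ^2 = 215 + 2√(22790) + 106 = 321 + 2√(22790), so γ^2 - 321 = 2√(22790); squaring, (γ^2 - 321)^2 = 4·22790, i.e. γ^4 - 642γ^2 + 103041 - 91160 = 0, i.e. γ^4 - 642γ^2 + 11881 = 0. So γ is a root of x^4 - 642x^2 + 11881. This polynomial is irreducible over Q: it has no rational root (each ±√215 ± √106 is irrational), and any factorization into two quadratics over Q would force √(22790) ∈ Q (pairing opposite roots) or √215, √106 ∈ Q (other pairings), all impossible. Hence [Q(γ):Q] = 4 = [Q(√215, √106):Q], so Q(γ) = Q(√215, √106).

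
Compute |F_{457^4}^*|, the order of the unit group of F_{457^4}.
|F_{457^4}^*| = 43617904800

F_{457^4} has 457^4 = 43617904801 elements; its multiplicative group consists of all nonzero elements, so |F_{457^4}^*| = 43617904801 - 1 = 43617904800. (It is cyclic since any finite subgroup of the multiplicative group of a field is cyclic.)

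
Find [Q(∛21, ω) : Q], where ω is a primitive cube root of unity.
[Q(∛21, ω) : Q] = 6

[Q(∛21):Q] = 3 (min poly x^3 - 21, irreducible since 21 is not a perfect cube). [Q(ω):Q] = 2 (min poly x^2 + x + 1). Since Q(∛21) ⊂ R and ω ∉ R, we have ω ∉ Q(∛21), so x^2 + x + 1 remains irreducible over Q(∛21) and [Q(∛21, ω) : Q(∛21)] = 2. By the tower law, [Q(∛21, ω) : Q] = 3 · 2 = 6. (In fact Q(∛21, ω) is the splitting field of x^3 - 21 over Q.)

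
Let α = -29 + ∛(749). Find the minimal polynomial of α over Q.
m_α(x) = x^3 + 87x^2 + 2523x + 23640

Set β = α + 29 = ∛(749), so β^3 = 749. Then (α + 29)^3 - 749 = 0, i.e. α is a root of g(x) = (x + 29)^3 - 749 = x^3 + 87x^2 + 2523x + 23640. Since g(x) = h(x + 29) where h(x) = x^3 - 749, and h is irreducible over Q (because 749 is not a perfect cube, so h has no rational root, and a monic cubic with no rational root is irreducible), g is also irreducible (irreducibility is preserved under the substitution x → x + 29). Hence m_α(x) = x^3 + 87x^2 + 2523x + 23640.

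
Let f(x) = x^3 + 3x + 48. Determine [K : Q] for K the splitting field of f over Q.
[K : Q] = 6

By the rational root test, any rational root of the monic integer polynomial f(x) = x^3 + 3x + 48 must be an integer dividing the constant term 48, i.e. one of ±{1, 2, 3, 4, 6, 8, 12, 16, 24, 48}. Evaluating: f(1) = 52, f(-1) = 44, f(2) = 62, f(-2) = 34, f(3) = 84, f(-3) = 12, f(4) = 124, f(-4) = -28, f(6) = 282, f(-6) = -186, f(8) = 584, f(-8) = -488, f(12) = 1812, f(-12) = -1716, f(16) = 4192, f(-16) = -4096, f(24) = 13944, f(-24) = -13848, f(48) = 110784, f(-48) = -110688; none is 0, so f has no rational root and is therefore irreducible over Q (a cubic with no linear factor over a field is irreducible). For an irreducible cubic, the Galois group is A_3 or S_3 according as the discriminant disc(f) = -4a^3 - 27b^2 = -4·(3)^3 - 27·(48)^2 = -62316 is or is not a square in Q. Here disc(f) = -62316 is not a perfect square in Q, so the Galois group of f over Q is not contained in A_3 and must be all of S_3. The splitting field has degree |S_3| = 6 over Q, so [K : Q] = 6.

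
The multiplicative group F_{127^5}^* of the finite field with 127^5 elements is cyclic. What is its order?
|F_{127^5}^*| = 33038369406

F_{127^5} has 127^5 = 33038369407 elements; its multiplicative group consists of all nonzero elements, so |F_{127^5}^*| = 33038369407 - 1 = 33038369406. (It is cyclic since any finite subgroup of the multiplicative group of a field is cyclic.)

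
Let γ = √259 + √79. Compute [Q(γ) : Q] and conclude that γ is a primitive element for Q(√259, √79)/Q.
[Q(γ) : Q] = 4 (equivalently, Q(γ) = Q(√259, √79))

Obviously Q(γ) ⊆ Q(√259, √79), and [Q(√259, √79):Q] = 4 (since 259, 79 are distinct squarefree integers > 1 with 20461 not a perfect square). To show equality we compute the minimal polynomial of γ. From γ = √259 + √79: γ^2 = 259 + 2√(20461) + 79 = 338 + 2√(20461), so γ^2 - 338 = 2√(20461); squaring, (γ^2 - 338)^2 = 4·20461, i.e. γ^4 - 676γ^2 + 114244 - 81844 = 0, i.e. γ^4 - 676γ^2 + 32400 = 0. So γ is a root of x^4 - 676x^2 + 32400. This polynomial is irreducible over Q: it has no rational root (each ±√259 ± √79 is irrational), and any factorization into two quadratics over Q would force √(20461) ∈ Q (pairing opposite roots) or √259, √79 ∈ Q (other pairings), all impossible. Hence [Q(γ):Q] = 4 = [Q(√259, √79):Q], so Q(γ) = Q(√259, √79).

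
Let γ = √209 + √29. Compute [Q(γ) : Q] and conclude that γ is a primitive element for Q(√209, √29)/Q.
[Q(γ) : Q] = 4 (equivalently, Q(γ) = Q(√209, √29))

Obviously Q(γ) ⊆ Q(√209, √29), and [Q(√209, √29):Q] = 4 (since 209, 29 are distinct squarefree integers > 1 with 6061 not a perfect square). To show equality we compute the minimal polynomial of γ. From γ = √209 + √29: γ^2 = 209 + 2√(6061) + 29 = 238 + 2√(6061), so γ^2 - 238 = 2√(6061); squaring, (γ^2 - 238)^2 = 4·6061, i.e. γ^4 - 476γ^2 + 56644 - 24244 = 0, i.e. γ^4 - 476γ^2 + 32400 = 0. So γ is a root of x^4 - 476x^2 + 32400. This polynomial is irreducible over Q: it has no rational root (each ±√209 ± √29 is irrational), and any factorization into two quadratics over Q would force √(6061) ∈ Q (pairing opposite roots) or √209, √29 ∈ Q (other pairings), all impossible. Hence [Q(γ):Q] = 4 = [Q(√209, √29):Q], so Q(γ) = Q(√209, √29).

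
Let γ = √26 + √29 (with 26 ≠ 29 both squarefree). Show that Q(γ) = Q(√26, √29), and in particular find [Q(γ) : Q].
[Q(γ) : Q] = 4 (equivalently, Q(γ) = Q(√26, √29))

Obviously Q(γ) ⊆ Q(√26, √29), and [Q(√26, √29):Q] = 4 (since 26, 29 are distinct squarefree integers > 1 with 754 not a perfect square). To show equality we compute the minimal polynomial of γ. From γ = √26 + √29: γ^2 = 26 + 2√(754) + 29 = 55 + 2√(754), so γ^2 - 55 = 2√(754); squaring, (γ^2 - 55)^2 = 4·754, i.e. γ^4 - 110γ^2 + 3025 - 3016 = 0, i.e. γ^4 - 110γ^2 + 9 = 0. So γ is a root of x^4 - 110x^2 + 9. This polynomial is irreducible over Q: it has no rational root (each ±√26 ± √29 is irrational), and any factorization into two quadratics over Q would force √(754) ∈ Q (pairing opposite roots) or √26, √29 ∈ Q (other pairings), all impossible. Hence [Q(γ):Q] = 4 = [Q(√26, √29):Q], so Q(γ) = Q(√26, √29).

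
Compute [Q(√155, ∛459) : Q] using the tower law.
[Q(√155, ∛459) : Q] = 6

Let L = Q(√155, ∛459). Since Q(√155) ⊂ L and [Q(√155):Q] = 2, the tower law gives 2 | [L:Q]. Likewise Q(∛459) ⊂ L with [Q(∛459):Q] = 3 (because 459 is not a perfect cube), so 3 | [L:Q]. As gcd(2,3) = 1, [L:Q] is divisible by 6. Conversely L is generated over Q by √155 and ∛459, so [L:Q] ≤ 2·3 = 6. Therefore [Q(√155, ∛459) : Q] = 6.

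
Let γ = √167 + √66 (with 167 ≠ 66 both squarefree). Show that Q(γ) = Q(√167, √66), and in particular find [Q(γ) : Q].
[Q(γ) : Q] = 4 (equivalently, Q(γ) = Q(√167, √66))

Obviously Q(γ) ⊆ Q(√167, √66), and [Q(√167, √66):Q] = 4 (since 167, 66 are distinct squarefree integers > 1 with 11022 not a perfect square). To show equality we compute the minimal polynomial of γ. From γ = √167 + √66: γ^2 = 167 + 2√(11022) + 66 = 233 + 2√(11022), so γ^2 - 233 = 2√(11022); squaring, (γ^2 - 233)^2 = 4·11022, i.e. γ^4 - 466γ^2 + 54289 - 44088 = 0, i.e. γ^4 - 466γ^2 + 10201 = 0. So γ is a root of x^4 - 466x^2 + 10201. This polynomial is irreducible over Q: it has no rational root (each ±√167 ± √66 is irrational), and any factorization into two quadratics over Q would force √(11022) ∈ Q (pairing opposite roots) or √167, √66 ∈ Q (other pairings), all impossible. Hence [Q(γ):Q] = 4 = [Q(√167, √66):Q], so Q(γ) = Q(√167, √66).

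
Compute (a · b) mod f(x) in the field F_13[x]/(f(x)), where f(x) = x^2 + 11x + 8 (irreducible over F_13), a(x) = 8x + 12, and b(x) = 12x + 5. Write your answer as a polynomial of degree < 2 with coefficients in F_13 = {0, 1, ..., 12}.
a · b ≡ 12x + 7 (mod f(x))

Multiply in F_13[x]: a(x)·b(x) = (8x + 12)·(12x + 5) = 5x^2 + 2x + 8. This has degree ≥ 2, so divide by f(x) over F_13: 5x^2 + 2x + 8 = (5)·(x^2 + 11x + 8) + (12x + 7). Hence a·b ≡ 12x + 7 (mod f). (F_13[x]/(f) is a field with 13^2 = 169 elements since f is irreducible of degree 2.)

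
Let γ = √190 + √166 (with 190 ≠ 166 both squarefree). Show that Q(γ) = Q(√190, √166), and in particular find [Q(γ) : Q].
[Q(γ) : Q] = 4 (equivalently, Q(γ) = Q(√190, √166))

Obviously Q(γ) ⊆ Q(√190, √166), and [Q(√190, √166):Q] = 4 (since 190, 166 are distinct squarefree integers > 1 with 31540 not a perfect square). To show equality we compute the minimal polynomial of γ. From γ = √190 + √166: γ^2 = 190 + 2√(31540) + 166 = 356 + 2√(31540), so γ^2 - 356 = 2√(31540); squaring, (γ^2 - 356)^2 = 4·31540, i.e. γ^4 - 712γ^2 + 126736 - 126160 = 0, i.e. γ^4 - 712γ^2 + 576 = 0. So γ is a root of x^4 - 712x^2 + 576. This polynomial is irreducible over Q: it has no rational root (each ±√190 ± √166 is irrational), and any factorization into two quadratics over Q would force √(31540) ∈ Q (pairing opposite roots) or √190, √166 ∈ Q (other pairings), all impossible. Hence [Q(γ):Q] = 4 = [Q(√190, √166):Q], so Q(γ) = Q(√190, √166).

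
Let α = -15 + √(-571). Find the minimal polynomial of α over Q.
m_α(x) = x^2 + 30x + 796

From α + 15 = √(-571), squaring gives (α + 15)^2 = -571, i.e. α^2 + 30α + 225 = -571, so α^2 + 30α + 796 = 0. The discriminant of x^2 + 30x + 796 is (30)^2 - 4·(796) = 900 - 3184 = -2284, and 4·(-571) is not a perfect square in Q since -571 is squarefree and ≠ 1. Hence x^2 + 30x + 796 is irreducible over Q and is the minimal polynomial of α.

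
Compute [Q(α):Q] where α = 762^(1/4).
[Q(α):Q] = 4

α is a root of x^4 - 762. By Eisenstein's criterion at the prime p = 2 (which divides the constant term 762 but p^2 = 4 does not, since 762 is squarefree), x^4 - 762 is irreducible over Q. Hence [Q(α):Q] = 4.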